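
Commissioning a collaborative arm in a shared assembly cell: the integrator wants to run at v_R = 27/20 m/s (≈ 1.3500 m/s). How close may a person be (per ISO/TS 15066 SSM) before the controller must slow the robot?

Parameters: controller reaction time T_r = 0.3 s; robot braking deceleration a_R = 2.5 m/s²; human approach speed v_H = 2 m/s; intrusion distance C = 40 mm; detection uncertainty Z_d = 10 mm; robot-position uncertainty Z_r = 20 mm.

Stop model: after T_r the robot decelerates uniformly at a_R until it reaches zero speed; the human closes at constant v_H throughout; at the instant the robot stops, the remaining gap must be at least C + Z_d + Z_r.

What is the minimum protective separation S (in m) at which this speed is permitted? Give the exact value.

T_s = v_R/a_R = (27/20)/(5/2) = 0.5400 s
robot covers v_R·T_r = 1.3500·0.3000 = 0.4050 m before braking
robot covers 1.3500·0.5400 − ½·2.5000·0.5400² = 0.3645 m while stopping
human closes 2.0000·0.8400 = 1.6800 m
residual clearance needed = 0.0400+0.0100+0.0200 = 0.0700 m
S_min ≈ 0.4050+0.3645+1.6800+0.0700  ⇒  S_min = 5039/2000 m

S_min = 5039/2000 m = 2.5195 m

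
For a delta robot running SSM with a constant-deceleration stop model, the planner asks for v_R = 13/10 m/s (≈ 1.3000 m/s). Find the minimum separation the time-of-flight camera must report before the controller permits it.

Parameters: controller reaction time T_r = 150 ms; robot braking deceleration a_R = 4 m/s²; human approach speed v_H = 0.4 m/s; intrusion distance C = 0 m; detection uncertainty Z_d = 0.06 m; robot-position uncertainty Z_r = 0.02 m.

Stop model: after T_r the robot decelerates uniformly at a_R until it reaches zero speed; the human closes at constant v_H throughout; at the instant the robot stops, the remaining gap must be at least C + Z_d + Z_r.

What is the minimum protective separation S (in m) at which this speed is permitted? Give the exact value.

S_min = 541/800 m = 0.6763 m

braking lasts T_s = (13/10)/4 = 0.3250 s
reaction-phase robot travel = 1.3000·0.1500 = 0.1950 m
robot covers 1.3000·0.3250 − ½·4.0000·0.3250² = 0.2112 m while stopping
human over T_r+T_s: 0.4000·(0.1500+0.3250) = 0.1900 m
C+Z_d+Z_r = 0.0000+0.0600+0.0200 = 0.0800 m
S_min ≈ 0.1950+0.2112+0.1900+0.0800  ⇒  S_min = 541/800 m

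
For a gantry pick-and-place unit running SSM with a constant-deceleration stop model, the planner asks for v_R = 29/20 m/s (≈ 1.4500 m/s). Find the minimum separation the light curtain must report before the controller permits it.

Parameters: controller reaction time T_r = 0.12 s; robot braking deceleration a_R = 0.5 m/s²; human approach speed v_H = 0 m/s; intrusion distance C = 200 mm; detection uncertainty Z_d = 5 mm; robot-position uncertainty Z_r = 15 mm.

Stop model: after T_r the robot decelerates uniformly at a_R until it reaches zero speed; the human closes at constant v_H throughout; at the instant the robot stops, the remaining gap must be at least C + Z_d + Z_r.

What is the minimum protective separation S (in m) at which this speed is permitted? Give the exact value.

S_min = 4993/2000 m = 2.4965 m

T_s = v_R/a_R = (29/20)/(1/2) = 2.9000 s
reaction-phase robot travel = 1.4500·0.1200 = 0.1740 m
robot under decel: 1.4500²/(2·0.5000) = 2.1025 m
human closes 0.0000·3.0200 = 0.0000 m
C+Z_d+Z_r = 0.2000+0.0050+0.0150 = 0.2200 m
S_min ≈ 0.1740+2.1025+0.0000+0.2200  ⇒  S_min = 4993/2000 m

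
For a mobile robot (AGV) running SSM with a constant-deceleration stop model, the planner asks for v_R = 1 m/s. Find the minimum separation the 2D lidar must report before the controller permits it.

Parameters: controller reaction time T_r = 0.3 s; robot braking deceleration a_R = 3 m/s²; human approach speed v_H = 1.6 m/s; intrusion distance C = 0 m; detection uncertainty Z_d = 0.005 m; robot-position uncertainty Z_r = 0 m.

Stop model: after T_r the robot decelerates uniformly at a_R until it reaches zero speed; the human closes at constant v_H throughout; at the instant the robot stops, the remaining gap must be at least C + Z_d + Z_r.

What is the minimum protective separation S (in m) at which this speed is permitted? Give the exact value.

S_min = 297/200 m = 1.4850 m

stop time T_s = 1/3 = 0.3333 s
reaction-phase robot travel = 1.0000·0.3000 = 0.3000 m
braking distance = 1.0000²/(2·3.0000) = 0.1667 m
human closes 1.6000·0.6333 = 1.0133 m
residual clearance needed = 0.0000+0.0050+0.0000 = 0.0050 m
S_min ≈ 0.3000+0.1667+1.0133+0.0050  ⇒  S_min = 297/200 m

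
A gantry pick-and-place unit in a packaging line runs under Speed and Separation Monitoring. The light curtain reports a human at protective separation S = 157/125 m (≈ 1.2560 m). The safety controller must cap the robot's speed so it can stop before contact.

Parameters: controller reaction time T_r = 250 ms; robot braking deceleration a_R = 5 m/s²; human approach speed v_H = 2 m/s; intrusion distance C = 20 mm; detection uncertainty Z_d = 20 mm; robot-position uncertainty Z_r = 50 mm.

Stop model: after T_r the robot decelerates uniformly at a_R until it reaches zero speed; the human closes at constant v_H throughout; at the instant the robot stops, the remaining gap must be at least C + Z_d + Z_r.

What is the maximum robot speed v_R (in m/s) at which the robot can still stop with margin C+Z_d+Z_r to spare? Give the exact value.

v_R_max = 9/10 m/s = 0.9000 m/s

at the boundary: (1/10)·v² + (13/20)·v + (-333/500) = 0
  disc = (13/20)² − 4·(1/10)·(-333/500) = 6889/10000 ; √disc = 83/100
  v_R = (−(13/20) + 83/100) / (2·(1/10)) = 9/10 m/s
check:
stop time T_s = (9/10)/5 = 0.1800 s
robot in T_r: 0.9000·0.2500 = 0.2250 m
robot under decel: 0.9000²/(2·5.0000) = 0.0810 m
human over T_r+T_s: 2.0000·(0.2500+0.1800) = 0.8600 m
residual clearance needed = 0.0200+0.0200+0.0500 = 0.0900 m
sum ≈ 0.2250+0.0810+0.8600+0.0900 ≈ 1.2560 m = S ✓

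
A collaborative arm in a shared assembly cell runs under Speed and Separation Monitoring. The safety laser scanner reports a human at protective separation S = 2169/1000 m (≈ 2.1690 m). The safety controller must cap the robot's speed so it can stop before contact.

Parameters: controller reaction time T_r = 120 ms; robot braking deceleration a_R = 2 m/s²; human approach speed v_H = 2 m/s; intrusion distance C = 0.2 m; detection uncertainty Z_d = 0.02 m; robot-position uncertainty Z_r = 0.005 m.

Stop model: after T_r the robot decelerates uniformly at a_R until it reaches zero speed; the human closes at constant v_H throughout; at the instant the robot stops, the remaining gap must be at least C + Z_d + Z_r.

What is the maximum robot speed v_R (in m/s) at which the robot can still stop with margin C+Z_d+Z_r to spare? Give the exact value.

at the boundary: (1/4)·v² + (28/25)·v + (-213/125) = 0
  disc = (28/25)² − 4·(1/4)·(-213/125) = 1849/625 ; √disc = 43/25
  v_R = (−(28/25) + 43/25) / (2·(1/4)) = 6/5 m/s
check:
braking lasts T_s = (6/5)/2 = 0.6000 s
robot in T_r: 1.2000·0.1200 = 0.1440 m
robot under decel: 1.2000²/(2·2.0000) = 0.3600 m
human closes 2.0000·0.7200 = 1.4400 m
residual clearance needed = 0.2000+0.0200+0.0050 = 0.2250 m
sum ≈ 0.1440+0.3600+1.4400+0.2250 ≈ 2.1690 m = S ✓

v_R_max = 6/5 m/s = 1.2000 m/s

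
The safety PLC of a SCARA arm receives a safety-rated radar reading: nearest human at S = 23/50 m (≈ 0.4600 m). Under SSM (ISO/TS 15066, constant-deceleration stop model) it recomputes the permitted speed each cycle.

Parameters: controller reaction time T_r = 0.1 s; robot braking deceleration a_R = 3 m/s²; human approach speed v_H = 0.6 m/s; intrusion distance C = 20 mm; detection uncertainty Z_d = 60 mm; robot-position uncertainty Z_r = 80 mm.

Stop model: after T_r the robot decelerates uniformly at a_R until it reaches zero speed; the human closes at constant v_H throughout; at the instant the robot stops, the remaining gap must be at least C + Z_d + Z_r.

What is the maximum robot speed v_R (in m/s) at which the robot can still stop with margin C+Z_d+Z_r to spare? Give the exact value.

v_R_max = 3/5 m/s = 0.6000 m/s

at the boundary: (1/6)·v² + (3/10)·v + (-6/25) = 0
  disc = (3/10)² − 4·(1/6)·(-6/25) = 1/4 ; √disc = 1/2
  v_R = (−(3/10) + 1/2) / (2·(1/6)) = 3/5 m/s
check:
T_s = v_R/a_R = (3/5)/3 = 0.2000 s
robot in T_r: 0.6000·0.1000 = 0.0600 m
braking distance = 0.6000²/(2·3.0000) = 0.0600 m
person approaches 0.6000·(0.1000+0.2000) = 0.1800 m
margins: 0.0200+0.0600+0.0800 = 0.1600 m
sum ≈ 0.0600+0.0600+0.1800+0.1600 ≈ 0.4600 m = S ✓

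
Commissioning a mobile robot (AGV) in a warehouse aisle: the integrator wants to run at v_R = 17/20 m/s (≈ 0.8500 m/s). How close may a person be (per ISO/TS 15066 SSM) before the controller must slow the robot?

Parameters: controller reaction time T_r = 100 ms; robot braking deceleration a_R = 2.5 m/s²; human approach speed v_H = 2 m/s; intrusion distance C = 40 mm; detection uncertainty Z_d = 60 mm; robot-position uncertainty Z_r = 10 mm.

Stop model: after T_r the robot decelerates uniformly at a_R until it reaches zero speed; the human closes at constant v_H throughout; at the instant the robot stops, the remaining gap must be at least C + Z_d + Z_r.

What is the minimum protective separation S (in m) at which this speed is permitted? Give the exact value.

braking lasts T_s = (17/20)/(5/2) = 0.3400 s
robot in T_r: 0.8500·0.1000 = 0.0850 m
robot under decel: 0.8500²/(2·2.5000) = 0.1445 m
person approaches 2.0000·(0.1000+0.3400) = 0.8800 m
C+Z_d+Z_r = 0.0400+0.0600+0.0100 = 0.1100 m
S_min ≈ 0.0850+0.1445+0.8800+0.1100  ⇒  S_min = 2439/2000 m

S_min = 2439/2000 m = 1.2195 m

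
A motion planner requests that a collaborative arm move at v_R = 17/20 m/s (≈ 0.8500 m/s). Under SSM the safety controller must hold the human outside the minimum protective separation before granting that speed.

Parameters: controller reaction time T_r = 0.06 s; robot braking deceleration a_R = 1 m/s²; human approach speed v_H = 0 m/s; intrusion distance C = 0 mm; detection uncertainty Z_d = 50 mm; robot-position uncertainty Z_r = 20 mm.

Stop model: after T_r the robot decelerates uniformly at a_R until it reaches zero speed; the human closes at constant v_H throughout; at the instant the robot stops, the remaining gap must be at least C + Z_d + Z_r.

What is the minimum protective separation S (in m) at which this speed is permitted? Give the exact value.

stop time T_s = (17/20)/1 = 0.8500 s
reaction-phase robot travel = 0.8500·0.0600 = 0.0510 m
robot covers 0.8500·0.8500 − ½·1.0000·0.8500² = 0.3613 m while stopping
human closes 0.0000·0.9100 = 0.0000 m
margins: 0.0000+0.0500+0.0200 = 0.0700 m
S_min ≈ 0.0510+0.3613+0.0000+0.0700  ⇒  S_min = 1929/4000 m

S_min = 1929/4000 m = 0.4823 m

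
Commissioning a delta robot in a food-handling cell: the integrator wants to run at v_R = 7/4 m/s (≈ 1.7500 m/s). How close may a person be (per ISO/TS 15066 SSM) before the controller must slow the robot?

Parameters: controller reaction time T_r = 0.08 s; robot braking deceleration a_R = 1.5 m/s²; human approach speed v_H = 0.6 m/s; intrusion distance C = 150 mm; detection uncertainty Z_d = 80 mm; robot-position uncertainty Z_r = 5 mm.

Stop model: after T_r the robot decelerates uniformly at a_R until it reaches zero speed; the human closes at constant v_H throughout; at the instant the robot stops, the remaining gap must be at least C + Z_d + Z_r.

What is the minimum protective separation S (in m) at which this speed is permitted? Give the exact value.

S_min = 12863/6000 m = 2.1438 m

stop time T_s = (7/4)/(3/2) = 1.1667 s
reaction-phase robot travel = 1.7500·0.0800 = 0.1400 m
robot covers 1.7500·1.1667 − ½·1.5000·1.1667² = 1.0208 m while stopping
human closes 0.6000·1.2467 = 0.7480 m
residual clearance needed = 0.1500+0.0800+0.0050 = 0.2350 m
S_min ≈ 0.1400+1.0208+0.7480+0.2350  ⇒  S_min = 12863/6000 m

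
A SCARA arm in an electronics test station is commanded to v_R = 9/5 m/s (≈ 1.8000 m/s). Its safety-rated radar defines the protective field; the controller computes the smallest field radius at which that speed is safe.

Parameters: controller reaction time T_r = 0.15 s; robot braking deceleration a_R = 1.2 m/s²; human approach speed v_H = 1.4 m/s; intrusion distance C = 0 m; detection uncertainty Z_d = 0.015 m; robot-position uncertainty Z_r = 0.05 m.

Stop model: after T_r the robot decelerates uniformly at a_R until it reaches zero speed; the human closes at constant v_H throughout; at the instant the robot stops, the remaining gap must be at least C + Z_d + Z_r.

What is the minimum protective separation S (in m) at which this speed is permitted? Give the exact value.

braking lasts T_s = (9/5)/(6/5) = 1.5000 s
reaction-phase robot travel = 1.8000·0.1500 = 0.2700 m
robot under decel: 1.8000²/(2·1.2000) = 1.3500 m
person approaches 1.4000·(0.1500+1.5000) = 2.3100 m
margins: 0.0000+0.0150+0.0500 = 0.0650 m
S_min ≈ 0.2700+1.3500+2.3100+0.0650  ⇒  S_min = 799/200 m

S_min = 799/200 m = 3.9950 m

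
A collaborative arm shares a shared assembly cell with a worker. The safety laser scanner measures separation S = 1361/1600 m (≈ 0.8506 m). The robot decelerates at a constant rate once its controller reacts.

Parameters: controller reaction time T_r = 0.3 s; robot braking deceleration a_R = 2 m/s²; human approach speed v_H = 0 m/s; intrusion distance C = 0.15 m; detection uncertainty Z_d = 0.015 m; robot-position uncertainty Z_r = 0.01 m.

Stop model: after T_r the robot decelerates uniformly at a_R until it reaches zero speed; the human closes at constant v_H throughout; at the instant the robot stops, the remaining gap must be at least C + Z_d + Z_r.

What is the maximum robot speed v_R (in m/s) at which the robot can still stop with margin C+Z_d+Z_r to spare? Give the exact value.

quadratic (1/4)·v² + (3/10)·v + (-1081/1600) = 0
  disc = (3/10)² − 4·(1/4)·(-1081/1600) = 49/64 ; √disc = 7/8
  v_R = (−(3/10) + 7/8) / (2·(1/4)) = 23/20 m/s
check:
stop time T_s = (23/20)/2 = 0.5750 s
reaction-phase robot travel = 1.1500·0.3000 = 0.3450 m
robot covers 1.1500·0.5750 − ½·2.0000·0.5750² = 0.3306 m while stopping
person approaches 0.0000·(0.3000+0.5750) = 0.0000 m
residual clearance needed = 0.1500+0.0150+0.0100 = 0.1750 m
sum ≈ 0.3450+0.3306+0.0000+0.1750 ≈ 0.8506 m = S ✓

v_R_max = 23/20 m/s = 1.1500 m/s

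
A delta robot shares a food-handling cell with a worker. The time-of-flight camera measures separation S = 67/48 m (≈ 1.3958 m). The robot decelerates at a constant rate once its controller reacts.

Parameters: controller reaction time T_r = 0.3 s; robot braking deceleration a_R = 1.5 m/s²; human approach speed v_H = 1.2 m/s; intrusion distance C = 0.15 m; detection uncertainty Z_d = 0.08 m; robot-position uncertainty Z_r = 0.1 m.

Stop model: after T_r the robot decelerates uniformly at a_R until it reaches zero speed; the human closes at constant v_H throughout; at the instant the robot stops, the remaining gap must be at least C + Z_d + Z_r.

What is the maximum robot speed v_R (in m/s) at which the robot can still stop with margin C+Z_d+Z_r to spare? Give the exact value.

v_R_max = 11/20 m/s = 0.5500 m/s

at the boundary: (1/3)·v² + (11/10)·v + (-847/1200) = 0
  disc = (11/10)² − 4·(1/3)·(-847/1200) = 484/225 ; √disc = 22/15
  v_R = (−(11/10) + 22/15) / (2·(1/3)) = 11/20 m/s
check:
T_s = v_R/a_R = (11/20)/(3/2) = 0.3667 s
reaction-phase robot travel = 0.5500·0.3000 = 0.1650 m
robot under decel: 0.5500²/(2·1.5000) = 0.1008 m
human closes 1.2000·0.6667 = 0.8000 m
residual clearance needed = 0.1500+0.0800+0.1000 = 0.3300 m
sum ≈ 0.1650+0.1008+0.8000+0.3300 ≈ 1.3958 m = S ✓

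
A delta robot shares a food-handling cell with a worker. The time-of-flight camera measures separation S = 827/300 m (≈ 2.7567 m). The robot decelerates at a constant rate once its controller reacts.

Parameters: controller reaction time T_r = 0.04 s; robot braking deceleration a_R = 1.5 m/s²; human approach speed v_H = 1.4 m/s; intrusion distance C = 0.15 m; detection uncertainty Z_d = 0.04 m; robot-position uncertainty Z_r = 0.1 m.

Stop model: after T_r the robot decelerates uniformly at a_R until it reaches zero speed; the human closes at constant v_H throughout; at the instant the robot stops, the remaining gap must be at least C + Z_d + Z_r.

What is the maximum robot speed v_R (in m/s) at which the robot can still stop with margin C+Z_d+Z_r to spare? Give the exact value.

at the boundary: (1/3)·v² + (73/75)·v + (-904/375) = 0
  disc = (73/75)² − 4·(1/3)·(-904/375) = 2601/625 ; √disc = 51/25
  v_R = (−(73/75) + 51/25) / (2·(1/3)) = 8/5 m/s
check:
T_s = v_R/a_R = (8/5)/(3/2) = 1.0667 s
reaction-phase robot travel = 1.6000·0.0400 = 0.0640 m
robot under decel: 1.6000²/(2·1.5000) = 0.8533 m
human over T_r+T_s: 1.4000·(0.0400+1.0667) = 1.5493 m
C+Z_d+Z_r = 0.1500+0.0400+0.1000 = 0.2900 m
sum ≈ 0.0640+0.8533+1.5493+0.2900 ≈ 2.7567 m = S ✓

v_R_max = 8/5 m/s = 1.6000 m/s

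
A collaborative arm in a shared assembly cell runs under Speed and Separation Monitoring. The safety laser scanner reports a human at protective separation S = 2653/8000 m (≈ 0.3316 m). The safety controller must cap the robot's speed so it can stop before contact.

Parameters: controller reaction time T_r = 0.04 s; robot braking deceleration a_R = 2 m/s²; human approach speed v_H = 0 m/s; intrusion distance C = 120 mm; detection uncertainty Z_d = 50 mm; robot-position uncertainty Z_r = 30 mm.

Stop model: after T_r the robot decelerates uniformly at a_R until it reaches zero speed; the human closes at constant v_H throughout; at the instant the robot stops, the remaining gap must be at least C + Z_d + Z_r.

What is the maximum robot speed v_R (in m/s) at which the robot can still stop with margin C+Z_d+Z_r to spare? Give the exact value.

v_R_max = 13/20 m/s = 0.6500 m/s

quadratic (1/4)·v² + (1/25)·v + (-1053/8000) = 0
  disc = (1/25)² − 4·(1/4)·(-1053/8000) = 5329/40000 ; √disc = 73/200
  v_R = (−(1/25) + 73/200) / (2·(1/4)) = 13/20 m/s
check:
braking lasts T_s = (13/20)/2 = 0.3250 s
robot in T_r: 0.6500·0.0400 = 0.0260 m
braking distance = 0.6500²/(2·2.0000) = 0.1056 m
human over T_r+T_s: 0.0000·(0.0400+0.3250) = 0.0000 m
residual clearance needed = 0.1200+0.0500+0.0300 = 0.2000 m
sum ≈ 0.0260+0.1056+0.0000+0.2000 ≈ 0.3316 m = S ✓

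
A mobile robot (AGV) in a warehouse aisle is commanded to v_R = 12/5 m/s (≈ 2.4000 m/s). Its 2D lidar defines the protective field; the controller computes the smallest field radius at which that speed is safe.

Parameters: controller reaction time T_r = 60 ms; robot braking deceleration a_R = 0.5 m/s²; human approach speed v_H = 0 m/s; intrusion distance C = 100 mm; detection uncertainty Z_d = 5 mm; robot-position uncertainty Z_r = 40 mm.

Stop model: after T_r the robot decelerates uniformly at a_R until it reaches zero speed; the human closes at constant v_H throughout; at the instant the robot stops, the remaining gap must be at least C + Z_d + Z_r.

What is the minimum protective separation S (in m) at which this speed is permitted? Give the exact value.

braking lasts T_s = (12/5)/(1/2) = 4.8000 s
reaction-phase robot travel = 2.4000·0.0600 = 0.1440 m
braking distance = 2.4000²/(2·0.5000) = 5.7600 m
person approaches 0.0000·(0.0600+4.8000) = 0.0000 m
margins: 0.1000+0.0050+0.0400 = 0.1450 m
S_min ≈ 0.1440+5.7600+0.0000+0.1450  ⇒  S_min = 6049/1000 m

S_min = 6049/1000 m = 6.0490 m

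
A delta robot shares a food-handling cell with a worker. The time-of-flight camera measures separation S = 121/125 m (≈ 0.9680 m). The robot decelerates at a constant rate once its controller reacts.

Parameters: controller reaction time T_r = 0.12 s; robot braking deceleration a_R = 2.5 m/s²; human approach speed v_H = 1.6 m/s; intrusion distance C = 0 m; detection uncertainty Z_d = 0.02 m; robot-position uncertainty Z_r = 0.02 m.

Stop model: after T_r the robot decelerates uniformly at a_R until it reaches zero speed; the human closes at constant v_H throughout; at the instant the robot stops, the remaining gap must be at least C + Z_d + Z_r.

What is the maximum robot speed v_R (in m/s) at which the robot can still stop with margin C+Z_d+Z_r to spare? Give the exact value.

collect terms ⇒ (1/5)·v_R² + (19/25)·v_R + (-92/125) = 0
  disc = (19/25)² − 4·(1/5)·(-92/125) = 729/625 ; √disc = 27/25
  v_R = (−(19/25) + 27/25) / (2·(1/5)) = 4/5 m/s
check:
T_s = v_R/a_R = (4/5)/(5/2) = 0.3200 s
robot covers v_R·T_r = 0.8000·0.1200 = 0.0960 m before braking
robot covers 0.8000·0.3200 − ½·2.5000·0.3200² = 0.1280 m while stopping
human over T_r+T_s: 1.6000·(0.1200+0.3200) = 0.7040 m
residual clearance needed = 0.0000+0.0200+0.0200 = 0.0400 m
sum ≈ 0.0960+0.1280+0.7040+0.0400 ≈ 0.9680 m = S ✓

v_R_max = 4/5 m/s = 0.8000 m/s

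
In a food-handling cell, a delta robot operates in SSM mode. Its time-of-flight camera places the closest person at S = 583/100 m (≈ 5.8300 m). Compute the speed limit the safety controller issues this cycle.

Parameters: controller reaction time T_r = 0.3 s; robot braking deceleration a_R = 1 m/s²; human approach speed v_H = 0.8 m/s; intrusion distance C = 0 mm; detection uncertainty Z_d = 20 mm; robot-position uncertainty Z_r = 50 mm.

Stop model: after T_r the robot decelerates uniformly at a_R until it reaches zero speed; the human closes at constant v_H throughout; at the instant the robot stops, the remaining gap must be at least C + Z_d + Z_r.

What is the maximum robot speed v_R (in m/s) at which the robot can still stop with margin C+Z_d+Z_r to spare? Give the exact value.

v_R_max = 12/5 m/s = 2.4000 m/s

collect terms ⇒ (1/2)·v_R² + (11/10)·v_R + (-138/25) = 0
  disc = (11/10)² − 4·(1/2)·(-138/25) = 49/4 ; √disc = 7/2
  v_R = (−(11/10) + 7/2) / (2·(1/2)) = 12/5 m/s
check:
braking lasts T_s = (12/5)/1 = 2.4000 s
robot covers v_R·T_r = 2.4000·0.3000 = 0.7200 m before braking
robot covers 2.4000·2.4000 − ½·1.0000·2.4000² = 2.8800 m while stopping
human over T_r+T_s: 0.8000·(0.3000+2.4000) = 2.1600 m
margins: 0.0000+0.0200+0.0500 = 0.0700 m
sum ≈ 0.7200+2.8800+2.1600+0.0700 ≈ 5.8300 m = S ✓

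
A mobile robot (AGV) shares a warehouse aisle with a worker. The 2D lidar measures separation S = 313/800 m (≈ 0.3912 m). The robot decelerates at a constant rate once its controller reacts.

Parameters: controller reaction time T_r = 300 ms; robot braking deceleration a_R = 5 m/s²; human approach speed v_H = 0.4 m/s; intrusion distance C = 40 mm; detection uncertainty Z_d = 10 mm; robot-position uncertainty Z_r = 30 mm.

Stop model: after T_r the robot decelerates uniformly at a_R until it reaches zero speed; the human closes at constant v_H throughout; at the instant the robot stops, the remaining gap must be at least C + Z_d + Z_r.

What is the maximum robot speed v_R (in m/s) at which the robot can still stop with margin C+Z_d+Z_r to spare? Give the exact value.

at the boundary: (1/10)·v² + (19/50)·v + (-153/800) = 0
  disc = (19/50)² − 4·(1/10)·(-153/800) = 2209/10000 ; √disc = 47/100
  v_R = (−(19/50) + 47/100) / (2·(1/10)) = 9/20 m/s
check:
T_s = v_R/a_R = (9/20)/5 = 0.0900 s
robot covers v_R·T_r = 0.4500·0.3000 = 0.1350 m before braking
robot covers 0.4500·0.0900 − ½·5.0000·0.0900² = 0.0203 m while stopping
person approaches 0.4000·(0.3000+0.0900) = 0.1560 m
C+Z_d+Z_r = 0.0400+0.0100+0.0300 = 0.0800 m
sum ≈ 0.1350+0.0203+0.1560+0.0800 ≈ 0.3912 m = S ✓

v_R_max = 9/20 m/s = 0.4500 m/s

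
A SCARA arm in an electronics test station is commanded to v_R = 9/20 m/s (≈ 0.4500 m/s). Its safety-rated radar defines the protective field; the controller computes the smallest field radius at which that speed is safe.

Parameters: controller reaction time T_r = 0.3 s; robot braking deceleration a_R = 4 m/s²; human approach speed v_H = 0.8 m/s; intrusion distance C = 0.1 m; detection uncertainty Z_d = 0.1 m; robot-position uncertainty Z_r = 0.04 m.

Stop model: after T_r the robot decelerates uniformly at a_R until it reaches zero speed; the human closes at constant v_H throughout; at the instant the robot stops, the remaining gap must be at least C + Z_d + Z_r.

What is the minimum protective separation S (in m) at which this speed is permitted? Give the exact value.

S_min = 2337/3200 m = 0.7303 m

T_s = v_R/a_R = (9/20)/4 = 0.1125 s
reaction-phase robot travel = 0.4500·0.3000 = 0.1350 m
robot under decel: 0.4500²/(2·4.0000) = 0.0253 m
human closes 0.8000·0.4125 = 0.3300 m
margins: 0.1000+0.1000+0.0400 = 0.2400 m
S_min ≈ 0.1350+0.0253+0.3300+0.2400  ⇒  S_min = 2337/3200 m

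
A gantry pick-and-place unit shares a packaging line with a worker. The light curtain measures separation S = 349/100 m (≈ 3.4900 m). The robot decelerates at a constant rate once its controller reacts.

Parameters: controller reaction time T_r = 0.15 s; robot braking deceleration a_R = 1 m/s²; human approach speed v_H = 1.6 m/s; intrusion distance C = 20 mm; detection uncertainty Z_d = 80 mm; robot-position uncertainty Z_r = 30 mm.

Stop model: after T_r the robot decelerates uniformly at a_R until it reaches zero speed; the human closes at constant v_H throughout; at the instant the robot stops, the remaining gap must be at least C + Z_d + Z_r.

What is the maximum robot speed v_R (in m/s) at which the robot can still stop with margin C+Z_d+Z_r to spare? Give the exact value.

at the boundary: (1/2)·v² + (7/4)·v + (-78/25) = 0
  disc = (7/4)² − 4·(1/2)·(-78/25) = 3721/400 ; √disc = 61/20
  v_R = (−(7/4) + 61/20) / (2·(1/2)) = 13/10 m/s
check:
braking lasts T_s = (13/10)/1 = 1.3000 s
robot covers v_R·T_r = 1.3000·0.1500 = 0.1950 m before braking
robot covers 1.3000·1.3000 − ½·1.0000·1.3000² = 0.8450 m while stopping
human over T_r+T_s: 1.6000·(0.1500+1.3000) = 2.3200 m
C+Z_d+Z_r = 0.0200+0.0800+0.0300 = 0.1300 m
sum ≈ 0.1950+0.8450+2.3200+0.1300 ≈ 3.4900 m = S ✓

v_R_max = 13/10 m/s = 1.3000 m/s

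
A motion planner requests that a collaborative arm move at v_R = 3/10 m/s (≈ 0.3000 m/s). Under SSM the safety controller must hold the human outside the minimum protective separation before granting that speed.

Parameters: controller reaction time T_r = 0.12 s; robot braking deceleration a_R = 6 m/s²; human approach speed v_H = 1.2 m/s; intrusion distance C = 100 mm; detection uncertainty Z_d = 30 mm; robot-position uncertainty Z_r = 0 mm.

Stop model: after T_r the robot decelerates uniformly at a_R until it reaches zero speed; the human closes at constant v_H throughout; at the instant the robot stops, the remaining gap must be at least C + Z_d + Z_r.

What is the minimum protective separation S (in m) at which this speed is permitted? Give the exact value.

S_min = 151/400 m = 0.3775 m

braking lasts T_s = (3/10)/6 = 0.0500 s
reaction-phase robot travel = 0.3000·0.1200 = 0.0360 m
robot under decel: 0.3000²/(2·6.0000) = 0.0075 m
human over T_r+T_s: 1.2000·(0.1200+0.0500) = 0.2040 m
C+Z_d+Z_r = 0.1000+0.0300+0.0000 = 0.1300 m
S_min ≈ 0.0360+0.0075+0.2040+0.1300  ⇒  S_min = 151/400 m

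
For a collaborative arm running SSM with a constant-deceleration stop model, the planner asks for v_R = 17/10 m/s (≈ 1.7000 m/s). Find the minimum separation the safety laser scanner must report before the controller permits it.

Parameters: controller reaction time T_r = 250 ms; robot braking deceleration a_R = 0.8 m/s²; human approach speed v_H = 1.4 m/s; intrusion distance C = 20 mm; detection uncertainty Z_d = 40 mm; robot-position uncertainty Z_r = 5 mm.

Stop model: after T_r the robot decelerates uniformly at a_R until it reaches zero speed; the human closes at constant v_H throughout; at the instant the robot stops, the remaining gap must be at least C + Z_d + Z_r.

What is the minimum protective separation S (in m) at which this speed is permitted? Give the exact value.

T_s = v_R/a_R = (17/10)/(4/5) = 2.1250 s
robot covers v_R·T_r = 1.7000·0.2500 = 0.4250 m before braking
braking distance = 1.7000²/(2·0.8000) = 1.8062 m
human over T_r+T_s: 1.4000·(0.2500+2.1250) = 3.3250 m
residual clearance needed = 0.0200+0.0400+0.0050 = 0.0650 m
S_min ≈ 0.4250+1.8062+3.3250+0.0650  ⇒  S_min = 4497/800 m

S_min = 4497/800 m = 5.6212 m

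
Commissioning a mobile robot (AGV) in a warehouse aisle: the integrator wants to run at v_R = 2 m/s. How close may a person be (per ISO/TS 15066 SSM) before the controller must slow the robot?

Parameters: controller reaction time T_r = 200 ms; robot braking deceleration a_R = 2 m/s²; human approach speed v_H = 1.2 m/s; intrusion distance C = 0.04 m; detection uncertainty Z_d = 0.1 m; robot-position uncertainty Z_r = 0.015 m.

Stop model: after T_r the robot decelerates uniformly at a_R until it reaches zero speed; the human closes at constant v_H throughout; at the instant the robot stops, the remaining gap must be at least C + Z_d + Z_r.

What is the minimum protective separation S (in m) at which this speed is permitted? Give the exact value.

T_s = v_R/a_R = 2/2 = 1.0000 s
robot covers v_R·T_r = 2.0000·0.2000 = 0.4000 m before braking
braking distance = 2.0000²/(2·2.0000) = 1.0000 m
human over T_r+T_s: 1.2000·(0.2000+1.0000) = 1.4400 m
residual clearance needed = 0.0400+0.1000+0.0150 = 0.1550 m
S_min ≈ 0.4000+1.0000+1.4400+0.1550  ⇒  S_min = 599/200 m

S_min = 599/200 m = 2.9950 m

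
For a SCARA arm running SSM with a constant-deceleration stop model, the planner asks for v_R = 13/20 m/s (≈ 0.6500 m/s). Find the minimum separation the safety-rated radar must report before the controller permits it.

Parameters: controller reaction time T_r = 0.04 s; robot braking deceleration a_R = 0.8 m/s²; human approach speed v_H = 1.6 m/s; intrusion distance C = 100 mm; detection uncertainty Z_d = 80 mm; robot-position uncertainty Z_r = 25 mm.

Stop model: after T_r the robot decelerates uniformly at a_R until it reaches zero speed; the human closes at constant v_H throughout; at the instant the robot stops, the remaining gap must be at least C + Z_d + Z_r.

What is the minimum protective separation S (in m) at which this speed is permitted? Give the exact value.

S_min = 5949/3200 m = 1.8591 m

T_s = v_R/a_R = (13/20)/(4/5) = 0.8125 s
robot in T_r: 0.6500·0.0400 = 0.0260 m
robot covers 0.6500·0.8125 − ½·0.8000·0.8125² = 0.2641 m while stopping
human closes 1.6000·0.8525 = 1.3640 m
residual clearance needed = 0.1000+0.0800+0.0250 = 0.2050 m
S_min ≈ 0.0260+0.2641+1.3640+0.2050  ⇒  S_min = 5949/3200 m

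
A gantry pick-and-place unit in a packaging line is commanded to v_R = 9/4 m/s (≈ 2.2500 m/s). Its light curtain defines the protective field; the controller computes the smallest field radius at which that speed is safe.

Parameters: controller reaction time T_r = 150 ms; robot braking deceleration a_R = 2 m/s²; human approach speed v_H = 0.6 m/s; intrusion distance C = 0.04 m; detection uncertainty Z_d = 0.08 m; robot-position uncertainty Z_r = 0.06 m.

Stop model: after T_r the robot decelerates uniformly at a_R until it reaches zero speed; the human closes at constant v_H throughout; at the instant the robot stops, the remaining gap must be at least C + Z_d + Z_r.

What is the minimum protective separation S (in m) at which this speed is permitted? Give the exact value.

T_s = v_R/a_R = (9/4)/2 = 1.1250 s
reaction-phase robot travel = 2.2500·0.1500 = 0.3375 m
robot under decel: 2.2500²/(2·2.0000) = 1.2656 m
person approaches 0.6000·(0.1500+1.1250) = 0.7650 m
residual clearance needed = 0.0400+0.0800+0.0600 = 0.1800 m
S_min ≈ 0.3375+1.2656+0.7650+0.1800  ⇒  S_min = 4077/1600 m

S_min = 4077/1600 m = 2.5481 m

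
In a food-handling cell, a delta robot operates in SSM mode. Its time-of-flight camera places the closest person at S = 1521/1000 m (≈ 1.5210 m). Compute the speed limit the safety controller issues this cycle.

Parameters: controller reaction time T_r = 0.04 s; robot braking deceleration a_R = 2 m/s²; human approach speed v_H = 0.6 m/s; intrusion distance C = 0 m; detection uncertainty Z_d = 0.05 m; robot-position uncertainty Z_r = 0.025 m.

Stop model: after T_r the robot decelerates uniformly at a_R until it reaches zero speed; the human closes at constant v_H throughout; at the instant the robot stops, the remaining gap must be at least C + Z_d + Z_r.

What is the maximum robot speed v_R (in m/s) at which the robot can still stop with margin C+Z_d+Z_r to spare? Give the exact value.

collect terms ⇒ (1/4)·v_R² + (17/50)·v_R + (-711/500) = 0
  disc = (17/50)² − 4·(1/4)·(-711/500) = 961/625 ; √disc = 31/25
  v_R = (−(17/50) + 31/25) / (2·(1/4)) = 9/5 m/s
check:
braking lasts T_s = (9/5)/2 = 0.9000 s
reaction-phase robot travel = 1.8000·0.0400 = 0.0720 m
robot covers 1.8000·0.9000 − ½·2.0000·0.9000² = 0.8100 m while stopping
human closes 0.6000·0.9400 = 0.5640 m
C+Z_d+Z_r = 0.0000+0.0500+0.0250 = 0.0750 m
sum ≈ 0.0720+0.8100+0.5640+0.0750 ≈ 1.5210 m = S ✓

v_R_max = 9/5 m/s = 1.8000 m/s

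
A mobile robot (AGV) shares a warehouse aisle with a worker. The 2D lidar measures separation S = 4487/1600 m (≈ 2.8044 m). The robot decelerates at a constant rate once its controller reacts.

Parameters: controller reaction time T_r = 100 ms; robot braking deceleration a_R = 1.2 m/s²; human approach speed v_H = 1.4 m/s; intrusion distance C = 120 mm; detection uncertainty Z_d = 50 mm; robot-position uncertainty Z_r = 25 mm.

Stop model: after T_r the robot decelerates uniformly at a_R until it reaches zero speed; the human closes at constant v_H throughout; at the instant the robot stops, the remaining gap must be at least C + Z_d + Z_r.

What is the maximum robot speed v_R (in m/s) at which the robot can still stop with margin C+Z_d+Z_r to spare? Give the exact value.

v_R_max = 27/20 m/s = 1.3500 m/s

at the boundary: (5/12)·v² + (19/15)·v + (-3951/1600) = 0
  disc = (19/15)² − 4·(5/12)·(-3951/1600) = 82369/14400 ; √disc = 287/120
  v_R = (−(19/15) + 287/120) / (2·(5/12)) = 27/20 m/s
check:
braking lasts T_s = (27/20)/(6/5) = 1.1250 s
robot in T_r: 1.3500·0.1000 = 0.1350 m
robot under decel: 1.3500²/(2·1.2000) = 0.7594 m
human closes 1.4000·1.2250 = 1.7150 m
C+Z_d+Z_r = 0.1200+0.0500+0.0250 = 0.1950 m
sum ≈ 0.1350+0.7594+1.7150+0.1950 ≈ 2.8044 m = S ✓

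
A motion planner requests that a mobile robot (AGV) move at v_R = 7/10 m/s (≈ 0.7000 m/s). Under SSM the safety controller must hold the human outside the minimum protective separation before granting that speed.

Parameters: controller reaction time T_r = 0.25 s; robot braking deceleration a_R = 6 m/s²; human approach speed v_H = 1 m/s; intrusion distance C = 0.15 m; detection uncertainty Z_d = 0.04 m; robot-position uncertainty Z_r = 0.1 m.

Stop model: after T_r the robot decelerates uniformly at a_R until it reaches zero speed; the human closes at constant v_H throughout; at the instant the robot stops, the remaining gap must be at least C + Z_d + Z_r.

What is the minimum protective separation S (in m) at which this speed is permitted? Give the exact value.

braking lasts T_s = (7/10)/6 = 0.1167 s
robot covers v_R·T_r = 0.7000·0.2500 = 0.1750 m before braking
robot under decel: 0.7000²/(2·6.0000) = 0.0408 m
person approaches 1.0000·(0.2500+0.1167) = 0.3667 m
margins: 0.1500+0.0400+0.1000 = 0.2900 m
S_min ≈ 0.1750+0.0408+0.3667+0.2900  ⇒  S_min = 349/400 m

S_min = 349/400 m = 0.8725 m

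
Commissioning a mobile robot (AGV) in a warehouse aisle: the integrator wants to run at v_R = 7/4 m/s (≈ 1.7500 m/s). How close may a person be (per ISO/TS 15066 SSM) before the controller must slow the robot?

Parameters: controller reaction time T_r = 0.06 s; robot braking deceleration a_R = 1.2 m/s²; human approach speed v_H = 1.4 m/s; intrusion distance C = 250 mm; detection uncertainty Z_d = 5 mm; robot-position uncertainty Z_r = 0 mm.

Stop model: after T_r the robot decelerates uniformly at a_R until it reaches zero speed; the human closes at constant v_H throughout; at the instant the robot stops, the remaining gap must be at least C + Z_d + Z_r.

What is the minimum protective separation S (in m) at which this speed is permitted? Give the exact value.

braking lasts T_s = (7/4)/(6/5) = 1.4583 s
robot in T_r: 1.7500·0.0600 = 0.1050 m
robot covers 1.7500·1.4583 − ½·1.2000·1.4583² = 1.2760 m while stopping
person approaches 1.4000·(0.0600+1.4583) = 2.1257 m
margins: 0.2500+0.0050+0.0000 = 0.2550 m
S_min ≈ 0.1050+1.2760+2.1257+0.2550  ⇒  S_min = 90281/24000 m

S_min = 90281/24000 m = 3.7617 m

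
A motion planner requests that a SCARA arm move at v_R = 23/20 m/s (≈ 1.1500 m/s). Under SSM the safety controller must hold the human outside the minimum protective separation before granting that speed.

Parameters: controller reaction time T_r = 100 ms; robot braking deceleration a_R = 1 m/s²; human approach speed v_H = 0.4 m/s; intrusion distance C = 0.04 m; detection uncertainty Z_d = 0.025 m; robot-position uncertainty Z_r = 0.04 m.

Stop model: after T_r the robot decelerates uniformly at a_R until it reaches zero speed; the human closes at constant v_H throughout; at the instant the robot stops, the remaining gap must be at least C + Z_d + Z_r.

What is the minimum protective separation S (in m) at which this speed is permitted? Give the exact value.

S_min = 221/160 m = 1.3813 m

braking lasts T_s = (23/20)/1 = 1.1500 s
robot covers v_R·T_r = 1.1500·0.1000 = 0.1150 m before braking
robot covers 1.1500·1.1500 − ½·1.0000·1.1500² = 0.6613 m while stopping
human over T_r+T_s: 0.4000·(0.1000+1.1500) = 0.5000 m
C+Z_d+Z_r = 0.0400+0.0250+0.0400 = 0.1050 m
S_min ≈ 0.1150+0.6613+0.5000+0.1050  ⇒  S_min = 221/160 m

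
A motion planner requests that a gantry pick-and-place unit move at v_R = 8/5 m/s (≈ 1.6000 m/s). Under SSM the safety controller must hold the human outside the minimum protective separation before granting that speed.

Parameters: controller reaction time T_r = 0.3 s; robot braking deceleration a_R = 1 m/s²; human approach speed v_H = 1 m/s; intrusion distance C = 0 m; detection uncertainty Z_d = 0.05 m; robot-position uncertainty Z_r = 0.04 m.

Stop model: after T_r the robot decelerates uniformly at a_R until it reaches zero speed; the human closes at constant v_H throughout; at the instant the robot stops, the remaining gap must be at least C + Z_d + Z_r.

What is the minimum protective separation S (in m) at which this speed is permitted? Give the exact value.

S_min = 15/4 m = 3.7500 m

T_s = v_R/a_R = (8/5)/1 = 1.6000 s
robot in T_r: 1.6000·0.3000 = 0.4800 m
robot covers 1.6000·1.6000 − ½·1.0000·1.6000² = 1.2800 m while stopping
person approaches 1.0000·(0.3000+1.6000) = 1.9000 m
margins: 0.0000+0.0500+0.0400 = 0.0900 m
S_min ≈ 0.4800+1.2800+1.9000+0.0900  ⇒  S_min = 15/4 m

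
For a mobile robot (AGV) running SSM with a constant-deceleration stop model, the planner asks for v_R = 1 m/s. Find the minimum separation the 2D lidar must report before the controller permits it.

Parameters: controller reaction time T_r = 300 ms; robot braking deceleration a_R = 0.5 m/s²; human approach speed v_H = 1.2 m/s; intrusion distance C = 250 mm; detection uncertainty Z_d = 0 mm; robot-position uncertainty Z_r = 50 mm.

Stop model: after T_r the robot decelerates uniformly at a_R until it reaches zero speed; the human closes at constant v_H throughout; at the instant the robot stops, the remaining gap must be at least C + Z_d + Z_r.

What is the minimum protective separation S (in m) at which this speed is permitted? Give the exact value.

braking lasts T_s = 1/(1/2) = 2.0000 s
reaction-phase robot travel = 1.0000·0.3000 = 0.3000 m
robot under decel: 1.0000²/(2·0.5000) = 1.0000 m
human over T_r+T_s: 1.2000·(0.3000+2.0000) = 2.7600 m
margins: 0.2500+0.0000+0.0500 = 0.3000 m
S_min ≈ 0.3000+1.0000+2.7600+0.3000  ⇒  S_min = 109/25 m

S_min = 109/25 m = 4.3600 m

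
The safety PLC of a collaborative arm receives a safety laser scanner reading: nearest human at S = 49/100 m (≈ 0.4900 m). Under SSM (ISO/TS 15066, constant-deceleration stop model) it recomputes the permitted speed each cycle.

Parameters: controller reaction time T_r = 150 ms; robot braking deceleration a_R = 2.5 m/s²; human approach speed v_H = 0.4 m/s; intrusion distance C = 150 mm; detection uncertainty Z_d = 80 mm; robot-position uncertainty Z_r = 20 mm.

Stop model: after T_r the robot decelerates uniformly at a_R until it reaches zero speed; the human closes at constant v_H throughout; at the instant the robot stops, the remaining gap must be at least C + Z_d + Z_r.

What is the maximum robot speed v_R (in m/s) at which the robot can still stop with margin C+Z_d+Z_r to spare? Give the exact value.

at the boundary: (1/5)·v² + (31/100)·v + (-9/50) = 0
  disc = (31/100)² − 4·(1/5)·(-9/50) = 2401/10000 ; √disc = 49/100
  v_R = (−(31/100) + 49/100) / (2·(1/5)) = 9/20 m/s
check:
braking lasts T_s = (9/20)/(5/2) = 0.1800 s
reaction-phase robot travel = 0.4500·0.1500 = 0.0675 m
robot under decel: 0.4500²/(2·2.5000) = 0.0405 m
human over T_r+T_s: 0.4000·(0.1500+0.1800) = 0.1320 m
margins: 0.1500+0.0800+0.0200 = 0.2500 m
sum ≈ 0.0675+0.0405+0.1320+0.2500 ≈ 0.4900 m = S ✓

v_R_max = 9/20 m/s = 0.4500 m/s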